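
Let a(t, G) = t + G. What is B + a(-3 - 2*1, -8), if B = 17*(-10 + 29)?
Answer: 310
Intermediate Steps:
B = 323 (B = 17*19 = 323)
a(t, G) = G + t
B + a(-3 - 2*1, -8) = 323 + (-8 + (-3 - 2*1)) = 323 + (-8 + (-3 - 2)) = 323 + (-8 - 5) = 323 - 13 = 310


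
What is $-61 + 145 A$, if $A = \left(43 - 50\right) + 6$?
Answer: $-206$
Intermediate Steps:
$A = -1$ ($A = -7 + 6 = -1$)
$-61 + 145 A = -61 + 145 \left(-1\right) = -61 - 145 = -206$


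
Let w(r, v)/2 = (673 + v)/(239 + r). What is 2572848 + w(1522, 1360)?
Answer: 4530789394/1761 ≈ 2.5729e+6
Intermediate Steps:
w(r, v) = 2*(673 + v)/(239 + r) (w(r, v) = 2*((673 + v)/(239 + r)) = 2*(673 + v)/(239 + r))
2572848 + w(1522, 1360) = 2572848 + 2*(673 + 1360)/(239 + 1522) = 2572848 + 2*2033/1761 = 2572848 + 2*(1/1761)*2033 = 2572848 + 4066/1761 = 4530789394/1761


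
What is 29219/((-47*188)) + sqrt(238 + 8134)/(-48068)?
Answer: -29219/8836 - sqrt(2093)/24034 ≈ -3.3087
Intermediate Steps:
29219/((-47*188)) + sqrt(238 + 8134)/(-48068) = 29219/(-8836) + sqrt(8372)*(-1/48068) = 29219*(-1/8836) + (2*sqrt(2093))*(-1/48068) = -29219/8836 - sqrt(2093)/24034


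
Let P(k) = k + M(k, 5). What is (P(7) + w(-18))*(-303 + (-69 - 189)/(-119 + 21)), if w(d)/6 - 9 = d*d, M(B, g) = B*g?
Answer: -30024720/49 ≈ -6.1275e+5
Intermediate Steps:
P(k) = 6*k (P(k) = k + k*5 = k + 5*k = 6*k)
w(d) = 54 + 6*d² (w(d) = 54 + 6*(d*d) = 54 + 6*d²)
(P(7) + w(-18))*(-303 + (-69 - 189)/(-119 + 21)) = (6*7 + (54 + 6*(-18)²))*(-303 + (-69 - 189)/(-119 + 21)) = (42 + (54 + 6*324))*(-303 - 258/(-98)) = (42 + (54 + 1944))*(-303 - 258*(-1/98)) = (42 + 1998)*(-303 + 129/49) = 2040*(-14718/49) = -30024720/49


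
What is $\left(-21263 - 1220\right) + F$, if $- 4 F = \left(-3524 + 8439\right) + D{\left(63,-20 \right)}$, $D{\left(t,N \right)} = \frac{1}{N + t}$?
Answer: $- \frac{2039211}{86} \approx -23712.0$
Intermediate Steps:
$F = - \frac{105673}{86}$ ($F = - \frac{\left(-3524 + 8439\right) + \frac{1}{-20 + 63}}{4} = - \frac{4915 + \frac{1}{43}}{4} = \left(- \frac{1}{4}\right) \frac{211346}{43} = - \frac{105673}{86} \approx -1228.8$)
$\left(-21263 - 1220\right) + F = \left(-21263 - 1220\right) - \frac{105673}{86} = -22483 - \frac{105673}{86} = - \frac{2039211}{86}$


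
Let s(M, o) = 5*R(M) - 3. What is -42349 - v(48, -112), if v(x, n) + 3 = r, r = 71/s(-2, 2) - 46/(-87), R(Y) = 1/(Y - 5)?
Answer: -95744609/2262 ≈ -42327.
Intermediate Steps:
R(Y) = 1/(-5 + Y)
s(M, o) = -3 + 5/(-5 + M) (s(M, o) = 5/(-5 + M) - 3 = -3 + 5/(-5 + M))
r = -42043/2262 (r = 71/(((20 - 3*(-2))/(-5 - 2))) - 46/(-87) = 71/(((20 + 6)/(-7))) - 46*(-1/87) = 71/((-⅐*26)) + 46/87 = 71/(-26/7) + 46/87 = 71*(-7/26) + 46/87 = -497/26 + 46/87 = -42043/2262 ≈ -18.587)
v(x, n) = -48829/2262 (v(x, n) = -3 - 42043/2262 = -48829/2262)
-42349 - v(48, -112) = -42349 - 1*(-48829/2262) = -42349 + 48829/2262 = -95744609/2262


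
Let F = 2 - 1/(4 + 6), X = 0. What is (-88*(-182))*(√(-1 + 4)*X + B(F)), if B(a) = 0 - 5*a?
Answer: -152152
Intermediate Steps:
F = 19/10 (F = 2 - 1/10 = 2 - 1*⅒ = 2 - ⅒ = 19/10 ≈ 1.9000)
B(a) = -5*a
(-88*(-182))*(√(-1 + 4)*X + B(F)) = (-88*(-182))*(√(-1 + 4)*0 - 5*19/10) = 16016*(√3*0 - 19/2) = 16016*(0 - 19/2) = 16016*(-19/2) = -152152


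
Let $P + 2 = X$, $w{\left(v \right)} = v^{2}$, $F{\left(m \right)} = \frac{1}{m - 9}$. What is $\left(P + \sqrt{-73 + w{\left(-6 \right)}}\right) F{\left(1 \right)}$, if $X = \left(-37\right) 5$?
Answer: $\frac{187}{8} - \frac{i \sqrt{37}}{8} \approx 23.375 - 0.76035 i$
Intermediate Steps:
$F{\left(m \right)} = \frac{1}{-9 + m}$
$X = -185$
$P = -187$ ($P = -2 - 185 = -187$)
$\left(P + \sqrt{-73 + w{\left(-6 \right)}}\right) F{\left(1 \right)} = \frac{-187 + \sqrt{-73 + \left(-6\right)^{2}}}{-9 + 1} = \frac{-187 + \sqrt{-73 + 36}}{-8} = \left(-187 + \sqrt{-37}\right) \left(- \frac{1}{8}\right) = \left(-187 + i \sqrt{37}\right) \left(- \frac{1}{8}\right) = \frac{187}{8} - \frac{i \sqrt{37}}{8}$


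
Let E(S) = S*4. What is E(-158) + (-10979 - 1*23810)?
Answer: -35421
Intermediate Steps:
E(S) = 4*S
E(-158) + (-10979 - 1*23810) = 4*(-158) + (-10979 - 1*23810) = -632 + (-10979 - 23810) = -632 - 34789 = -35421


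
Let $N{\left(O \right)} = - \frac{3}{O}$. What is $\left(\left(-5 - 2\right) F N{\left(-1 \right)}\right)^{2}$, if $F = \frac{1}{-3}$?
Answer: $49$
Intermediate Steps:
$F = - \frac{1}{3} \approx -0.33333$
$\left(\left(-5 - 2\right) F N{\left(-1 \right)}\right)^{2} = \left(\left(-5 - 2\right) \left(- \frac{1}{3}\right) \left(- \frac{3}{-1}\right)\right)^{2} = \left(\left(-7\right) \left(- \frac{1}{3}\right) \left(\left(-3\right) \left(-1\right)\right)\right)^{2} = \left(\frac{7}{3} \cdot 3\right)^{2} = 7^{2} = 49$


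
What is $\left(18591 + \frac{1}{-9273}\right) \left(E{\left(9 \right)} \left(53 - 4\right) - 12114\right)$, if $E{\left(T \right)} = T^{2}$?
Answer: $- \frac{468050638530}{3091} \approx -1.5142 \cdot 10^{8}$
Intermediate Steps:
$\left(18591 + \frac{1}{-9273}\right) \left(E{\left(9 \right)} \left(53 - 4\right) - 12114\right) = \left(18591 + \frac{1}{-9273}\right) \left(9^{2} \left(53 - 4\right) - 12114\right) = \left(18591 - \frac{1}{9273}\right) \left(81 \cdot 49 - 12114\right) = \frac{172394342 \left(3969 - 12114\right)}{9273} = \frac{172394342}{9273} \left(-8145\right) = - \frac{468050638530}{3091}$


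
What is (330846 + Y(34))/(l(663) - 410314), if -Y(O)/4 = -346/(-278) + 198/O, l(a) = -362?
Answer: -390861145/485213694 ≈ -0.80554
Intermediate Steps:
Y(O) = -692/139 - 792/O (Y(O) = -4*(-346/(-278) + 198/O) = -4*(-346*(-1/278) + 198/O) = -4*(173/139 + 198/O) = -692/139 - 792/O)
(330846 + Y(34))/(l(663) - 410314) = (330846 + (-692/139 - 792/34))/(-362 - 410314) = (330846 + (-692/139 - 792*1/34))/(-410676) = (330846 + (-692/139 - 396/17))*(-1/410676) = (330846 - 66808/2363)*(-1/410676) = (781722290/2363)*(-1/410676) = -390861145/485213694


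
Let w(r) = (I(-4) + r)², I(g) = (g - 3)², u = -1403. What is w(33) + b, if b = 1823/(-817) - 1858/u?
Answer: 7706352041/1146251 ≈ 6723.1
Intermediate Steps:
I(g) = (-3 + g)²
w(r) = (49 + r)² (w(r) = ((-3 - 4)² + r)² = ((-7)² + r)² = (49 + r)²)
b = -1039683/1146251 (b = 1823/(-817) - 1858/(-1403) = 1823*(-1/817) - 1858*(-1/1403) = -1823/817 + 1858/1403 = -1039683/1146251 ≈ -0.90703)
w(33) + b = (49 + 33)² - 1039683/1146251 = 82² - 1039683/1146251 = 6724 - 1039683/1146251 = 7706352041/1146251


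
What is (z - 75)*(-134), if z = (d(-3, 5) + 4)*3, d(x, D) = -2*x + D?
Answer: 4020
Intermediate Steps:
d(x, D) = D - 2*x
z = 45 (z = ((5 - 2*(-3)) + 4)*3 = ((5 + 6) + 4)*3 = (11 + 4)*3 = 15*3 = 45)
(z - 75)*(-134) = (45 - 75)*(-134) = -30*(-134) = 4020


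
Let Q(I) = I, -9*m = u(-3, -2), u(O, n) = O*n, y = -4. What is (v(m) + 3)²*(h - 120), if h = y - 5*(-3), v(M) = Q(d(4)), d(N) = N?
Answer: -5341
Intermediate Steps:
m = -⅔ (m = -(-1)*(-2)/3 = -⅑*6 = -⅔ ≈ -0.66667)
v(M) = 4
h = 11 (h = -4 - 5*(-3) = -4 + 15 = 11)
(v(m) + 3)²*(h - 120) = (4 + 3)²*(11 - 120) = 7²*(-109) = 49*(-109) = -5341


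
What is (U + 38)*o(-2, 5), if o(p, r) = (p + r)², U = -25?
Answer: 117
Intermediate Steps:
(U + 38)*o(-2, 5) = (-25 + 38)*(-2 + 5)² = 13*3² = 13*9 = 117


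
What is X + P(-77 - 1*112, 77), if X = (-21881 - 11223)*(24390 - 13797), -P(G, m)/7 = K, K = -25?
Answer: -350670497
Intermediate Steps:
P(G, m) = 175 (P(G, m) = -7*(-25) = 175)
X = -350670672 (X = -33104*10593 = -350670672)
X + P(-77 - 1*112, 77) = -350670672 + 175 = -350670497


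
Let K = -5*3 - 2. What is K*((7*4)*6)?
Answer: -2856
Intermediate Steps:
K = -17 (K = -15 - 2 = -17)
K*((7*4)*6) = -17*7*4*6 = -476*6 = -17*168 = -2856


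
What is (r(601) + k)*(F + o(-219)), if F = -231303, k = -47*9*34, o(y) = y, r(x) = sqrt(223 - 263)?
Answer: 3329749404 - 463044*I*sqrt(10) ≈ 3.3297e+9 - 1.4643e+6*I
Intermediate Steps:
r(x) = 2*I*sqrt(10) (r(x) = sqrt(-40) = 2*I*sqrt(10))
k = -14382 (k = -423*34 = -14382)
(r(601) + k)*(F + o(-219)) = (2*I*sqrt(10) - 14382)*(-231303 - 219) = (-14382 + 2*I*sqrt(10))*(-231522) = 3329749404 - 463044*I*sqrt(10)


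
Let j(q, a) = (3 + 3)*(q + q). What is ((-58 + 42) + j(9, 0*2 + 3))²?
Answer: 8464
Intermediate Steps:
j(q, a) = 12*q (j(q, a) = 6*(2*q) = 12*q)
((-58 + 42) + j(9, 0*2 + 3))² = ((-58 + 42) + 12*9)² = (-16 + 108)² = 92² = 8464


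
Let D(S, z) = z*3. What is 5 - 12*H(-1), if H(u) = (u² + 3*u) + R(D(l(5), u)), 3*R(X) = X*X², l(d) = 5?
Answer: 137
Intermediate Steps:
D(S, z) = 3*z
R(X) = X³/3 (R(X) = (X*X²)/3 = X³/3)
H(u) = u² + 3*u + 9*u³ (H(u) = (u² + 3*u) + (3*u)³/3 = (u² + 3*u) + (27*u³)/3 = (u² + 3*u) + 9*u³ = u² + 3*u + 9*u³)
5 - 12*H(-1) = 5 - (-12)*(3 - 1 + 9*(-1)²) = 5 - (-12)*(3 - 1 + 9*1) = 5 - (-12)*(3 - 1 + 9) = 5 - (-12)*11 = 5 - 12*(-11) = 5 + 132 = 137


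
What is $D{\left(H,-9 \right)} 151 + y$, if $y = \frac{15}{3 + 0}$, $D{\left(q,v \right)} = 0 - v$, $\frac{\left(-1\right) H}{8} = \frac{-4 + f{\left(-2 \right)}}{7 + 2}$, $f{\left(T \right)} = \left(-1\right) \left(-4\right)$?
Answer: $1364$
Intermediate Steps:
$f{\left(T \right)} = 4$
$H = 0$ ($H = - 8 \frac{-4 + 4}{7 + 2} = - 8 \cdot \frac{0}{9} = - 8 \cdot 0 \cdot \frac{1}{9} = \left(-8\right) 0 = 0$)
$D{\left(q,v \right)} = - v$
$y = 5$ ($y = \frac{15}{3} = 15 \cdot \frac{1}{3} = 5$)
$D{\left(H,-9 \right)} 151 + y = \left(-1\right) \left(-9\right) 151 + 5 = 9 \cdot 151 + 5 = 1359 + 5 = 1364$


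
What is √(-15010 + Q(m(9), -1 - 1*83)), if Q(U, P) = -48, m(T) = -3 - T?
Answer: I*√15058 ≈ 122.71*I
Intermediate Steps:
√(-15010 + Q(m(9), -1 - 1*83)) = √(-15010 - 48) = √(-15058) = I*√15058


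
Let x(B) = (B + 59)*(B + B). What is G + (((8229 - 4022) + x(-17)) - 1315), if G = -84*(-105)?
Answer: 10284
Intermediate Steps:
x(B) = 2*B*(59 + B) (x(B) = (59 + B)*(2*B) = 2*B*(59 + B))
G = 8820
G + (((8229 - 4022) + x(-17)) - 1315) = 8820 + (((8229 - 4022) + 2*(-17)*(59 - 17)) - 1315) = 8820 + ((4207 + 2*(-17)*42) - 1315) = 8820 + ((4207 - 1428) - 1315) = 8820 + (2779 - 1315) = 8820 + 1464 = 10284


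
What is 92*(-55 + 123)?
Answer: 6256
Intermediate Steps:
92*(-55 + 123) = 92*68 = 6256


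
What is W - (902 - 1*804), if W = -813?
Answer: -911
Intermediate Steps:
W - (902 - 1*804) = -813 - (902 - 1*804) = -813 - (902 - 804) = -813 - 1*98 = -813 - 98 = -911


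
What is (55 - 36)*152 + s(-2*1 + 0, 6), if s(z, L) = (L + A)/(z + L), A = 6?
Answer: 2891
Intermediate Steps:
s(z, L) = (6 + L)/(L + z) (s(z, L) = (L + 6)/(z + L) = (6 + L)/(L + z))
(55 - 36)*152 + s(-2*1 + 0, 6) = (55 - 36)*152 + (6 + 6)/(6 + (-2*1 + 0)) = 19*152 + 12/(6 + (-2 + 0)) = 2888 + 12/(6 - 2) = 2888 + 12/4 = 2888 + (¼)*12 = 2888 + 3 = 2891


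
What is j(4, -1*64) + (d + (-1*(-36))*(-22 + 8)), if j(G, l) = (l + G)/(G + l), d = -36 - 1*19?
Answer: -558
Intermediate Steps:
d = -55 (d = -36 - 19 = -55)
j(G, l) = 1 (j(G, l) = (G + l)/(G + l) = 1)
j(4, -1*64) + (d + (-1*(-36))*(-22 + 8)) = 1 + (-55 + (-1*(-36))*(-22 + 8)) = 1 + (-55 + 36*(-14)) = 1 + (-55 - 504) = 1 - 559 = -558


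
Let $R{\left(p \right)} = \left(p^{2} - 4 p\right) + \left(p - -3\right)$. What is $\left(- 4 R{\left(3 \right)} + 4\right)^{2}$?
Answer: $64$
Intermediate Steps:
$R{\left(p \right)} = 3 + p^{2} - 3 p$ ($R{\left(p \right)} = \left(p^{2} - 4 p\right) + \left(p + 3\right) = \left(p^{2} - 4 p\right) + \left(3 + p\right) = 3 + p^{2} - 3 p$)
$\left(- 4 R{\left(3 \right)} + 4\right)^{2} = \left(- 4 \left(3 + 3^{2} - 9\right) + 4\right)^{2} = \left(- 4 \left(3 + 9 - 9\right) + 4\right)^{2} = \left(\left(-4\right) 3 + 4\right)^{2} = \left(-12 + 4\right)^{2} = \left(-8\right)^{2} = 64$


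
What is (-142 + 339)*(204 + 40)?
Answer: 48068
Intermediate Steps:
(-142 + 339)*(204 + 40) = 197*244 = 48068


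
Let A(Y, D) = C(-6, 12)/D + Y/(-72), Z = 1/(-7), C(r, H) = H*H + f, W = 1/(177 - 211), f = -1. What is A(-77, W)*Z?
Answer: 349987/504 ≈ 694.42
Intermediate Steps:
W = -1/34 (W = 1/(-34) = -1/34 ≈ -0.029412)
C(r, H) = -1 + H**2 (C(r, H) = H*H - 1 = H**2 - 1 = -1 + H**2)
Z = -1/7 (Z = 1*(-1/7) = -1/7 ≈ -0.14286)
A(Y, D) = 143/D - Y/72 (A(Y, D) = (-1 + 12**2)/D + Y/(-72) = (-1 + 144)/D + Y*(-1/72) = 143/D - Y/72)
A(-77, W)*Z = (143/(-1/34) - 1/72*(-77))*(-1/7) = (143*(-34) + 77/72)*(-1/7) = (-4862 + 77/72)*(-1/7) = -349987/72*(-1/7) = 349987/504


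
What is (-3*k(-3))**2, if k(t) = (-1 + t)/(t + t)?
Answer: 4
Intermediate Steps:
k(t) = (-1 + t)/(2*t) (k(t) = (-1 + t)/((2*t)) = (-1 + t)*(1/(2*t)) = (-1 + t)/(2*t))
(-3*k(-3))**2 = (-3*(-1 - 3)/(2*(-3)))**2 = (-3*(-1)*(-4)/(2*3))**2 = (-3*2/3)**2 = (-2)**2 = 4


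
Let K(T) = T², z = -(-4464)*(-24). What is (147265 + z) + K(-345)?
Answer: 159154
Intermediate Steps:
z = -107136 (z = -1*107136 = -107136)
(147265 + z) + K(-345) = (147265 - 107136) + (-345)² = 40129 + 119025 = 159154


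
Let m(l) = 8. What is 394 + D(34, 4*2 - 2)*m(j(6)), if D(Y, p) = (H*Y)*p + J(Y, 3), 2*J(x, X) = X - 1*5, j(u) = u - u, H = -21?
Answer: -33886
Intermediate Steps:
j(u) = 0
J(x, X) = -5/2 + X/2 (J(x, X) = (X - 1*5)/2 = (X - 5)/2 = (-5 + X)/2 = -5/2 + X/2)
D(Y, p) = -1 - 21*Y*p (D(Y, p) = (-21*Y)*p + (-5/2 + (1/2)*3) = -21*Y*p + (-5/2 + 3/2) = -21*Y*p - 1 = -1 - 21*Y*p)
394 + D(34, 4*2 - 2)*m(j(6)) = 394 + (-1 - 21*34*(4*2 - 2))*8 = 394 + (-1 - 21*34*(8 - 2))*8 = 394 + (-1 - 21*34*6)*8 = 394 + (-1 - 4284)*8 = 394 - 4285*8 = 394 - 34280 = -33886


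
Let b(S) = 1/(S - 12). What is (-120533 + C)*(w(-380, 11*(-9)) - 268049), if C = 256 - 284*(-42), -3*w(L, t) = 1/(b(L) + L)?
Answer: 12978751917265375/446883 ≈ 2.9043e+10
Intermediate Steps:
b(S) = 1/(-12 + S)
w(L, t) = -1/(3*(L + 1/(-12 + L))) (w(L, t) = -1/(3*(1/(-12 + L) + L)) = -1/(3*(L + 1/(-12 + L))))
C = 12184 (C = 256 + 11928 = 12184)
(-120533 + C)*(w(-380, 11*(-9)) - 268049) = (-120533 + 12184)*((12 - 1*(-380))/(3*(1 - 380*(-12 - 380))) - 268049) = -108349*((12 + 380)/(3*(1 - 380*(-392))) - 268049) = -108349*((1/3)*392/(1 + 148960) - 268049) = -108349*((1/3)*392/148961 - 268049) = -108349*((1/3)*(1/148961)*392 - 268049) = -108349*(392/446883 - 268049) = -108349*(-119786540875/446883) = 12978751917265375/446883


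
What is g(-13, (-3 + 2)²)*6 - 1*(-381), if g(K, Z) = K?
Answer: 303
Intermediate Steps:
g(-13, (-3 + 2)²)*6 - 1*(-381) = -13*6 - 1*(-381) = -78 + 381 = 303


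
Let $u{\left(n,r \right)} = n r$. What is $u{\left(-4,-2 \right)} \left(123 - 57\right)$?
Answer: $528$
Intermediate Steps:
$u{\left(-4,-2 \right)} \left(123 - 57\right) = \left(-4\right) \left(-2\right) \left(123 - 57\right) = 8 \cdot 66 = 528$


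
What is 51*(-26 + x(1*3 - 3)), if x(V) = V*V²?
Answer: -1326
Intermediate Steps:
x(V) = V³
51*(-26 + x(1*3 - 3)) = 51*(-26 + (1*3 - 3)³) = 51*(-26 + (3 - 3)³) = 51*(-26 + 0³) = 51*(-26 + 0) = 51*(-26) = -1326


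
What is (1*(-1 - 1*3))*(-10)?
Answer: 40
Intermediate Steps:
(1*(-1 - 1*3))*(-10) = (1*(-1 - 3))*(-10) = (1*(-4))*(-10) = -4*(-10) = 40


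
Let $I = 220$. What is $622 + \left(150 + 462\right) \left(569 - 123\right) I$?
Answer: $60050062$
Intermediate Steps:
$622 + \left(150 + 462\right) \left(569 - 123\right) I = 622 + \left(150 + 462\right) \left(569 - 123\right) 220 = 622 + 612 \cdot 446 \cdot 220 = 622 + 272952 \cdot 220 = 622 + 60049440 = 60050062$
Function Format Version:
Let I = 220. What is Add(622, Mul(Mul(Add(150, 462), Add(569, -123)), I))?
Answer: 60050062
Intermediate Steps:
Add(622, Mul(Mul(Add(150, 462), Add(569, -123)), I)) = Add(622, Mul(Mul(Add(150, 462), Add(569, -123)), 220)) = Add(622, Mul(Mul(612, 446), 220)) = Add(622, Mul(272952, 220)) = Add(622, 60049440) = 60050062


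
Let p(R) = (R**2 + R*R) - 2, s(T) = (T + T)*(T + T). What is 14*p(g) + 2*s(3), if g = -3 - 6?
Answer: 2312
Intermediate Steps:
g = -9
s(T) = 4*T**2 (s(T) = (2*T)*(2*T) = 4*T**2)
p(R) = -2 + 2*R**2 (p(R) = (R**2 + R**2) - 2 = 2*R**2 - 2 = -2 + 2*R**2)
14*p(g) + 2*s(3) = 14*(-2 + 2*(-9)**2) + 2*(4*3**2) = 14*(-2 + 2*81) + 2*(4*9) = 14*(-2 + 162) + 2*36 = 14*160 + 72 = 2240 + 72 = 2312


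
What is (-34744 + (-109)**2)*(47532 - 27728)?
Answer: -452778852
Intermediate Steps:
(-34744 + (-109)**2)*(47532 - 27728) = (-34744 + 11881)*19804 = -22863*19804 = -452778852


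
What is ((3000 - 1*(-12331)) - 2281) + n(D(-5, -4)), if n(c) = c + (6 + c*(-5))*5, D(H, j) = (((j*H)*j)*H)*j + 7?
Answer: 51312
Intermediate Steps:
D(H, j) = 7 + H²*j³ (D(H, j) = (((H*j)*j)*H)*j + 7 = ((H*j²)*H)*j + 7 = (H²*j²)*j + 7 = H²*j³ + 7 = 7 + H²*j³)
n(c) = 30 - 24*c (n(c) = c + (6 - 5*c)*5 = c + (30 - 25*c) = 30 - 24*c)
((3000 - 1*(-12331)) - 2281) + n(D(-5, -4)) = ((3000 - 1*(-12331)) - 2281) + (30 - 24*(7 + (-5)²*(-4)³)) = ((3000 + 12331) - 2281) + (30 - 24*(7 + 25*(-64))) = (15331 - 2281) + (30 - 24*(7 - 1600)) = 13050 + (30 - 24*(-1593)) = 13050 + (30 + 38232) = 13050 + 38262 = 51312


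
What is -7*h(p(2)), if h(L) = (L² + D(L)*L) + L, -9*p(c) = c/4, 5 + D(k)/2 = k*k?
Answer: -5131/1458 ≈ -3.5192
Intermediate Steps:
D(k) = -10 + 2*k² (D(k) = -10 + 2*(k*k) = -10 + 2*k²)
p(c) = -c/36 (p(c) = -c/(9*4) = -c/36)
h(L) = L + L² + L*(-10 + 2*L²) (h(L) = (L² + (-10 + 2*L²)*L) + L = (L² + L*(-10 + 2*L²)) + L = L + L² + L*(-10 + 2*L²))
-7*h(p(2)) = -7*(-1/36*2)*(-9 - 1/36*2 + 2*(-1/36*2)²) = -(-7)*(-9 - 1/18 + 2*(-1/18)²)/18 = -(-7)*(-9 - 1/18 + 2*(1/324))/18 = -(-7)*(-9 - 1/18 + 1/162)/18 = -(-7)*(-733)/(18*81) = -7*733/1458 = -5131/1458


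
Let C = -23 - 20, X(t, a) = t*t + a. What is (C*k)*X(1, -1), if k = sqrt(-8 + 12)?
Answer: 0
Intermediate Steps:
X(t, a) = a + t**2 (X(t, a) = t**2 + a = a + t**2)
k = 2 (k = sqrt(4) = 2)
C = -43
(C*k)*X(1, -1) = (-43*2)*(-1 + 1**2) = -86*(-1 + 1) = -86*0 = 0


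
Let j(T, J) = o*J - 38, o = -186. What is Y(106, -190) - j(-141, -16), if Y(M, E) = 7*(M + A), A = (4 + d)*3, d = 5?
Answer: -2007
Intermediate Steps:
A = 27 (A = (4 + 5)*3 = 9*3 = 27)
j(T, J) = -38 - 186*J (j(T, J) = -186*J - 38 = -38 - 186*J)
Y(M, E) = 189 + 7*M (Y(M, E) = 7*(M + 27) = 7*(27 + M) = 189 + 7*M)
Y(106, -190) - j(-141, -16) = (189 + 7*106) - (-38 - 186*(-16)) = (189 + 742) - (-38 + 2976) = 931 - 1*2938 = 931 - 2938 = -2007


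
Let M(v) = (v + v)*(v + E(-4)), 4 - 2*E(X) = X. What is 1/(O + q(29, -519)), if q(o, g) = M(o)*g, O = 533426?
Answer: -1/459940 ≈ -2.1742e-6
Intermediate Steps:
E(X) = 2 - X/2
M(v) = 2*v*(4 + v) (M(v) = (v + v)*(v + (2 - ½*(-4))) = (2*v)*(v + (2 + 2)) = (2*v)*(v + 4) = (2*v)*(4 + v) = 2*v*(4 + v))
q(o, g) = 2*g*o*(4 + o) (q(o, g) = (2*o*(4 + o))*g = 2*g*o*(4 + o))
1/(O + q(29, -519)) = 1/(533426 + 2*(-519)*29*(4 + 29)) = 1/(533426 + 2*(-519)*29*33) = 1/(533426 - 993366) = 1/(-459940) = -1/459940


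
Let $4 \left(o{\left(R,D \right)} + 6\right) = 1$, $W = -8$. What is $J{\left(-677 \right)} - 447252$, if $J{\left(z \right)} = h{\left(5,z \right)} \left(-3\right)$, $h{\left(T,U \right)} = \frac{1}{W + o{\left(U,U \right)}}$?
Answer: $- \frac{24598848}{55} \approx -4.4725 \cdot 10^{5}$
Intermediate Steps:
$o{\left(R,D \right)} = - \frac{23}{4}$ ($o{\left(R,D \right)} = -6 + \frac{1}{4} \cdot 1 = -6 + \frac{1}{4} = - \frac{23}{4}$)
$h{\left(T,U \right)} = - \frac{4}{55}$ ($h{\left(T,U \right)} = \frac{1}{-8 - \frac{23}{4}} = \frac{1}{- \frac{55}{4}} = - \frac{4}{55}$)
$J{\left(z \right)} = \frac{12}{55}$ ($J{\left(z \right)} = \left(- \frac{4}{55}\right) \left(-3\right) = \frac{12}{55}$)
$J{\left(-677 \right)} - 447252 = \frac{12}{55} - 447252 = - \frac{24598848}{55}$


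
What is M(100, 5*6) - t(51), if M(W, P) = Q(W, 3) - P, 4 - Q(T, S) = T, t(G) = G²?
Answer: -2727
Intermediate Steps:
Q(T, S) = 4 - T
M(W, P) = 4 - P - W (M(W, P) = (4 - W) - P = 4 - P - W)
M(100, 5*6) - t(51) = (4 - 5*6 - 1*100) - 1*51² = (4 - 1*30 - 100) - 1*2601 = (4 - 30 - 100) - 2601 = -126 - 2601 = -2727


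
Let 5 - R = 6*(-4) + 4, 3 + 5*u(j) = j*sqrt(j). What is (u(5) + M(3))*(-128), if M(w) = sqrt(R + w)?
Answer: 384/5 - 256*sqrt(7) - 128*sqrt(5) ≈ -886.73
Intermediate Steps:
u(j) = -3/5 + j**(3/2)/5 (u(j) = -3/5 + (j*sqrt(j))/5 = -3/5 + j**(3/2)/5)
R = 25 (R = 5 - (6*(-4) + 4) = 5 - (-24 + 4) = 5 - 1*(-20) = 5 + 20 = 25)
M(w) = sqrt(25 + w)
(u(5) + M(3))*(-128) = ((-3/5 + 5**(3/2)/5) + sqrt(25 + 3))*(-128) = ((-3/5 + (5*sqrt(5))/5) + sqrt(28))*(-128) = ((-3/5 + sqrt(5)) + 2*sqrt(7))*(-128) = (-3/5 + sqrt(5) + 2*sqrt(7))*(-128) = 384/5 - 256*sqrt(7) - 128*sqrt(5)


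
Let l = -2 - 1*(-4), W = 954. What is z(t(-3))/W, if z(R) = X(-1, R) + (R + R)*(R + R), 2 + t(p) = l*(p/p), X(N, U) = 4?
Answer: 2/477 ≈ 0.0041929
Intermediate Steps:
l = 2 (l = -2 + 4 = 2)
t(p) = 0 (t(p) = -2 + 2*(p/p) = -2 + 2*1 = -2 + 2 = 0)
z(R) = 4 + 4*R**2 (z(R) = 4 + (R + R)*(R + R) = 4 + (2*R)*(2*R) = 4 + 4*R**2)
z(t(-3))/W = (4 + 4*0**2)/954 = (4 + 4*0)*(1/954) = (4 + 0)*(1/954) = 4*(1/954) = 2/477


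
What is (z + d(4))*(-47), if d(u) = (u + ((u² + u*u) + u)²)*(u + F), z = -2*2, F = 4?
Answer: -488612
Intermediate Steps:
z = -4
d(u) = (4 + u)*(u + (u + 2*u²)²) (d(u) = (u + ((u² + u*u) + u)²)*(u + 4) = (u + ((u² + u²) + u)²)*(4 + u) = (u + (2*u² + u)²)*(4 + u) = (u + (u + 2*u²)²)*(4 + u) = (4 + u)*(u + (u + 2*u²)²))
(z + d(4))*(-47) = (-4 + 4*(4 + 4*4⁴ + 5*4 + 17*4² + 20*4³))*(-47) = (-4 + 4*(4 + 4*256 + 20 + 17*16 + 20*64))*(-47) = (-4 + 4*(4 + 1024 + 20 + 272 + 1280))*(-47) = (-4 + 4*2600)*(-47) = (-4 + 10400)*(-47) = 10396*(-47) = -488612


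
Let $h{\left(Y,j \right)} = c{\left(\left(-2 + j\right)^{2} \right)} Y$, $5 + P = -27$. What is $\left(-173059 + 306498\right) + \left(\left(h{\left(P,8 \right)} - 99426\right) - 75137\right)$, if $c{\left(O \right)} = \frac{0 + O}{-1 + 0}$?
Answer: $-39972$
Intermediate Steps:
$P = -32$ ($P = -5 - 27 = -32$)
$c{\left(O \right)} = - O$ ($c{\left(O \right)} = \frac{O}{-1} = O \left(-1\right) = - O$)
$h{\left(Y,j \right)} = - Y \left(-2 + j\right)^{2}$ ($h{\left(Y,j \right)} = - \left(-2 + j\right)^{2} Y = - Y \left(-2 + j\right)^{2}$)
$\left(-173059 + 306498\right) + \left(\left(h{\left(P,8 \right)} - 99426\right) - 75137\right) = \left(-173059 + 306498\right) - \left(174563 - 32 \left(-2 + 8\right)^{2}\right) = 133439 - \left(174563 - 1152\right) = 133439 + \left(\left(1152 - 99426\right) - 75137\right) = 133439 - 173411 = -39972$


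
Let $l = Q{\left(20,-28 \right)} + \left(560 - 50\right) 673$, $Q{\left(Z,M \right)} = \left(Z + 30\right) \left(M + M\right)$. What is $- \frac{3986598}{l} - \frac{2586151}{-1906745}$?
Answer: $- \frac{672102241858}{64911320035} \approx -10.354$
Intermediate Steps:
$Q{\left(Z,M \right)} = 2 M \left(30 + Z\right)$ ($Q{\left(Z,M \right)} = \left(30 + Z\right) 2 M = 2 M \left(30 + Z\right)$)
$l = 340430$ ($l = 2 \left(-28\right) \left(30 + 20\right) + \left(560 - 50\right) 673 = 2 \left(-28\right) 50 + \left(560 - 50\right) 673 = -2800 + 510 \cdot 673 = -2800 + 343230 = 340430$)
$- \frac{3986598}{l} - \frac{2586151}{-1906745} = - \frac{3986598}{340430} - \frac{2586151}{-1906745} = \left(-3986598\right) \frac{1}{340430} - - \frac{2586151}{1906745} = - \frac{1993299}{170215} + \frac{2586151}{1906745} = - \frac{672102241858}{64911320035}$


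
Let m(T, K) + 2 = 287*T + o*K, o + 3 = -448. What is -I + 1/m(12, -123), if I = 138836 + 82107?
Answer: -13016856844/58915 ≈ -2.2094e+5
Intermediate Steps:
o = -451 (o = -3 - 448 = -451)
m(T, K) = -2 - 451*K + 287*T (m(T, K) = -2 + (287*T - 451*K) = -2 + (-451*K + 287*T) = -2 - 451*K + 287*T)
I = 220943
-I + 1/m(12, -123) = -1*220943 + 1/(-2 - 451*(-123) + 287*12) = -220943 + 1/(-2 + 55473 + 3444) = -220943 + 1/58915 = -13016856844/58915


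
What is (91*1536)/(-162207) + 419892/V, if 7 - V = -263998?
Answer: 10402619588/14274486345 ≈ 0.72876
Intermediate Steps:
V = 264005 (V = 7 - 1*(-263998) = 7 + 263998 = 264005)
(91*1536)/(-162207) + 419892/V = (91*1536)/(-162207) + 419892/264005 = 139776*(-1/162207) + 419892*(1/264005) = -46592/54069 + 419892/264005 = 10402619588/14274486345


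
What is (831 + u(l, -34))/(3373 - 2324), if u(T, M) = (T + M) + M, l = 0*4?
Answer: 763/1049 ≈ 0.72736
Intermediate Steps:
l = 0
u(T, M) = T + 2*M (u(T, M) = (M + T) + M = T + 2*M)
(831 + u(l, -34))/(3373 - 2324) = (831 + (0 + 2*(-34)))/(3373 - 2324) = (831 + (0 - 68))/1049 = (831 - 68)*(1/1049) = 763*(1/1049) = 763/1049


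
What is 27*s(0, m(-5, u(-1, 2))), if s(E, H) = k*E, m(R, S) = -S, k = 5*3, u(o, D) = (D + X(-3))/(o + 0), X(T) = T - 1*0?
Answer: 0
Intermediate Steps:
X(T) = T (X(T) = T + 0 = T)
u(o, D) = (-3 + D)/o (u(o, D) = (D - 3)/(o + 0) = (-3 + D)/o)
k = 15
s(E, H) = 15*E
27*s(0, m(-5, u(-1, 2))) = 27*(15*0) = 27*0 = 0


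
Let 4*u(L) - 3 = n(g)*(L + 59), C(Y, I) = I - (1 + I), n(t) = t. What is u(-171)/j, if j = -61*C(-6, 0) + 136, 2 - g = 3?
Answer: 115/788 ≈ 0.14594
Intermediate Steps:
g = -1 (g = 2 - 1*3 = 2 - 3 = -1)
C(Y, I) = -1 (C(Y, I) = I + (-1 - I) = -1)
u(L) = -14 - L/4 (u(L) = ¾ + (-(L + 59))/4 = ¾ + (-(59 + L))/4 = ¾ + (-59 - L)/4 = ¾ + (-59/4 - L/4) = -14 - L/4)
j = 197 (j = -(-61) + 136 = -61*(-1) + 136 = 61 + 136 = 197)
u(-171)/j = (-14 - ¼*(-171))/197 = (-14 + 171/4)*(1/197) = (115/4)*(1/197) = 115/788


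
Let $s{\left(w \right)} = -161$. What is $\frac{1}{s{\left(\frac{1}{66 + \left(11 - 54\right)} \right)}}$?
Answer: $- \frac{1}{161} \approx -0.0062112$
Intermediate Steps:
$\frac{1}{s{\left(\frac{1}{66 + \left(11 - 54\right)} \right)}} = \frac{1}{-161} = - \frac{1}{161}$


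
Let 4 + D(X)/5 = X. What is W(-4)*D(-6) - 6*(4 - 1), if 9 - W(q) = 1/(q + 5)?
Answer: -418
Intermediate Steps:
D(X) = -20 + 5*X
W(q) = 9 - 1/(5 + q) (W(q) = 9 - 1/(q + 5) = 9 - 1/(5 + q))
W(-4)*D(-6) - 6*(4 - 1) = ((44 + 9*(-4))/(5 - 4))*(-20 + 5*(-6)) - 6*(4 - 1) = ((44 - 36)/1)*(-20 - 30) - 6*3 = (1*8)*(-50) - 18 = 8*(-50) - 18 = -400 - 18 = -418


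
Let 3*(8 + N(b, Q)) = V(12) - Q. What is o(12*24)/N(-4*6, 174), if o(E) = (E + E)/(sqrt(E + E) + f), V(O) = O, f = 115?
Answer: -288/4309 ≈ -0.066837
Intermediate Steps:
N(b, Q) = -4 - Q/3 (N(b, Q) = -8 + (12 - Q)/3 = -8 + (4 - Q/3) = -4 - Q/3)
o(E) = 2*E/(115 + sqrt(2)*sqrt(E)) (o(E) = (E + E)/(sqrt(E + E) + 115) = (2*E)/(sqrt(2*E) + 115) = (2*E)/(sqrt(2)*sqrt(E) + 115) = (2*E)/(115 + sqrt(2)*sqrt(E)) = 2*E/(115 + sqrt(2)*sqrt(E)))
o(12*24)/N(-4*6, 174) = (2*(12*24)/(115 + sqrt(2)*sqrt(12*24)))/(-4 - 1/3*174) = (2*288/(115 + sqrt(2)*sqrt(288)))/(-4 - 58) = (2*288/(115 + sqrt(2)*(12*sqrt(2))))/(-62) = (2*288/(115 + 24))*(-1/62) = (2*288/139)*(-1/62) = (2*288*(1/139))*(-1/62) = (576/139)*(-1/62) = -288/4309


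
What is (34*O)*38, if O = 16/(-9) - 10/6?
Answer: -40052/9 ≈ -4450.2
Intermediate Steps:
O = -31/9 (O = 16*(-⅑) - 10*⅙ = -16/9 - 5/3 = -31/9 ≈ -3.4444)
(34*O)*38 = (34*(-31/9))*38 = -1054/9*38 = -40052/9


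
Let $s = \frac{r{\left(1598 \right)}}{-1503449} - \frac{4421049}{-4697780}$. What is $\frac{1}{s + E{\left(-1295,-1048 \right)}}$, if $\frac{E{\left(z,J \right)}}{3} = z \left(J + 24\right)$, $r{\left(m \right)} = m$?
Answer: $\frac{7062872643220}{28097809103478178361} \approx 2.5137 \cdot 10^{-7}$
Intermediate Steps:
$E{\left(z,J \right)} = 3 z \left(24 + J\right)$ ($E{\left(z,J \right)} = 3 z \left(J + 24\right) = 3 z \left(24 + J\right)$)
$s = \frac{6639314645561}{7062872643220}$ ($s = \frac{1598}{-1503449} - \frac{4421049}{-4697780} = 1598 \left(- \frac{1}{1503449}\right) - - \frac{4421049}{4697780} = - \frac{1598}{1503449} + \frac{4421049}{4697780} = \frac{6639314645561}{7062872643220} \approx 0.94003$)
$\frac{1}{s + E{\left(-1295,-1048 \right)}} = \frac{1}{\frac{6639314645561}{7062872643220} + 3 \left(-1295\right) \left(24 - 1048\right)} = \frac{1}{\frac{6639314645561}{7062872643220} + 3 \left(-1295\right) \left(-1024\right)} = \frac{1}{\frac{6639314645561}{7062872643220} + 3978240} = \frac{1}{\frac{28097809103478178361}{7062872643220}} = \frac{7062872643220}{28097809103478178361}$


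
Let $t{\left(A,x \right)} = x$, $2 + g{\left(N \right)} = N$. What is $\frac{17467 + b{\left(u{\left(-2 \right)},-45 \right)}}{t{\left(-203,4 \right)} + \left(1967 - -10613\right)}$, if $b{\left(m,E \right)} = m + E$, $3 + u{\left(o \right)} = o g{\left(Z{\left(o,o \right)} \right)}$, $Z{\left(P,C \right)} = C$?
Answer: $\frac{17427}{12584} \approx 1.3849$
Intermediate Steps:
$g{\left(N \right)} = -2 + N$
$u{\left(o \right)} = -3 + o \left(-2 + o\right)$
$b{\left(m,E \right)} = E + m$
$\frac{17467 + b{\left(u{\left(-2 \right)},-45 \right)}}{t{\left(-203,4 \right)} + \left(1967 - -10613\right)} = \frac{17467 - \left(48 + 2 \left(-2 - 2\right)\right)}{4 + \left(1967 - -10613\right)} = \frac{17467 - 40}{4 + \left(1967 + 10613\right)} = \frac{17467 + \left(-45 + \left(-3 + 8\right)\right)}{4 + 12580} = \frac{17467 + \left(-45 + 5\right)}{12584} = \left(17467 - 40\right) \frac{1}{12584} = 17427 \cdot \frac{1}{12584} = \frac{17427}{12584}$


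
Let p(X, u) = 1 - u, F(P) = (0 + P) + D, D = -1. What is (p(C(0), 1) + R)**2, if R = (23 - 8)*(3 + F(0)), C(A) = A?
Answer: 900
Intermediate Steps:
F(P) = -1 + P (F(P) = (0 + P) - 1 = P - 1 = -1 + P)
R = 30 (R = (23 - 8)*(3 + (-1 + 0)) = 15*(3 - 1) = 15*2 = 30)
(p(C(0), 1) + R)**2 = ((1 - 1*1) + 30)**2 = ((1 - 1) + 30)**2 = (0 + 30)**2 = 30**2 = 900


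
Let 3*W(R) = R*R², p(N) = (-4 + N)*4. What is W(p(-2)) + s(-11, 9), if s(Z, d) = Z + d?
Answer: -4610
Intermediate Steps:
p(N) = -16 + 4*N
W(R) = R³/3 (W(R) = (R*R²)/3 = R³/3)
W(p(-2)) + s(-11, 9) = (-16 + 4*(-2))³/3 + (-11 + 9) = (-16 - 8)³/3 - 2 = (⅓)*(-24)³ - 2 = (⅓)*(-13824) - 2 = -4608 - 2 = -4610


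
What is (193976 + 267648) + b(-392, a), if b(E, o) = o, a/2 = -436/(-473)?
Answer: 218349024/473 ≈ 4.6163e+5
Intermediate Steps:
a = 872/473 (a = 2*(-436/(-473)) = 2*(-436*(-1/473)) = 2*(436/473) = 872/473 ≈ 1.8436)
(193976 + 267648) + b(-392, a) = (193976 + 267648) + 872/473 = 461624 + 872/473 = 218349024/473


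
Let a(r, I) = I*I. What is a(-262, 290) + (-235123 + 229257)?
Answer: 78234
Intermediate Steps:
a(r, I) = I**2
a(-262, 290) + (-235123 + 229257) = 290**2 + (-235123 + 229257) = 84100 - 5866 = 78234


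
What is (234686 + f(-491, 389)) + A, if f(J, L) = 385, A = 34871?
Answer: 269942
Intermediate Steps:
(234686 + f(-491, 389)) + A = (234686 + 385) + 34871 = 235071 + 34871 = 269942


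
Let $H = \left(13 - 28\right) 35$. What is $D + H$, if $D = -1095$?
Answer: $-1620$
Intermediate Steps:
$H = -525$ ($H = \left(-15\right) 35 = -525$)
$D + H = -1095 - 525 = -1620$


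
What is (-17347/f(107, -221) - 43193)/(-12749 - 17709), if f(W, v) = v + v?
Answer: 19073959/13462436 ≈ 1.4168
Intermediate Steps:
f(W, v) = 2*v
(-17347/f(107, -221) - 43193)/(-12749 - 17709) = (-17347/(2*(-221)) - 43193)/(-12749 - 17709) = (-17347/(-442) - 43193)/(-30458) = (-17347*(-1/442) - 43193)*(-1/30458) = (17347/442 - 43193)*(-1/30458) = -19073959/442*(-1/30458) = 19073959/13462436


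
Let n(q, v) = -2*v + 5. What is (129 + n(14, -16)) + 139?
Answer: 305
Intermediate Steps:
n(q, v) = 5 - 2*v
(129 + n(14, -16)) + 139 = (129 + (5 - 2*(-16))) + 139 = (129 + (5 + 32)) + 139 = (129 + 37) + 139 = 166 + 139 = 305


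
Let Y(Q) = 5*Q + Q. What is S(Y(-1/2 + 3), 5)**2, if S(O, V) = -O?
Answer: 225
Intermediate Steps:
Y(Q) = 6*Q
S(Y(-1/2 + 3), 5)**2 = (-6*(-1/2 + 3))**2 = (-6*5/2)**2 = (-1*15)**2 = (-15)**2 = 225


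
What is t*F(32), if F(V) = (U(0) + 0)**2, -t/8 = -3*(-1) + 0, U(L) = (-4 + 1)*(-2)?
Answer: -864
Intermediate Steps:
U(L) = 6 (U(L) = -3*(-2) = 6)
t = -24 (t = -8*(-3*(-1) + 0) = -8*(3 + 0) = -8*3 = -24)
F(V) = 36 (F(V) = (6 + 0)**2 = 6**2 = 36)
t*F(32) = -24*36 = -864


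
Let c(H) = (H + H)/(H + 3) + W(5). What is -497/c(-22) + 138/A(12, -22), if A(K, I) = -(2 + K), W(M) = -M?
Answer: 62582/357 ≈ 175.30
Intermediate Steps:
A(K, I) = -2 - K
c(H) = -5 + 2*H/(3 + H) (c(H) = (H + H)/(H + 3) - 1*5 = (2*H)/(3 + H) - 5 = 2*H/(3 + H) - 5 = -5 + 2*H/(3 + H))
-497/c(-22) + 138/A(12, -22) = -497*(3 - 22)/(3*(-5 - 1*(-22))) + 138/(-2 - 1*12) = -497*(-19/(3*(-5 + 22))) + 138/(-2 - 12) = -497/(3*(-1/19)*17) + 138/(-14) = -497/(-51/19) + 138*(-1/14) = -497*(-19/51) - 69/7 = 9443/51 - 69/7 = 62582/357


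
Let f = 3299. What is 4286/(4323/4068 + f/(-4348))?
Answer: 3158721996/224003 ≈ 14101.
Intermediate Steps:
4286/(4323/4068 + f/(-4348)) = 4286/(4323/4068 + 3299/(-4348)) = 4286/(4323*(1/4068) + 3299*(-1/4348)) = 4286/(1441/1356 - 3299/4348) = 4286/(224003/736986) = 4286*(736986/224003) = 3158721996/224003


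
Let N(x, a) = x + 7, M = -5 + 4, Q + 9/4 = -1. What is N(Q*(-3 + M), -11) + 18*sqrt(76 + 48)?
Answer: 20 + 36*sqrt(31) ≈ 220.44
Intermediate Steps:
Q = -13/4 (Q = -9/4 - 1 = -13/4 ≈ -3.2500)
M = -1
N(x, a) = 7 + x
N(Q*(-3 + M), -11) + 18*sqrt(76 + 48) = (7 - 13*(-3 - 1)/4) + 18*sqrt(76 + 48) = (7 - 13/4*(-4)) + 18*sqrt(124) = (7 + 13) + 18*(2*sqrt(31)) = 20 + 36*sqrt(31)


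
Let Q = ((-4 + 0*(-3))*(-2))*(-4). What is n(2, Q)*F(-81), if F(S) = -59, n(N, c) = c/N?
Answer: 944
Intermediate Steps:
Q = -32 (Q = ((-4 + 0)*(-2))*(-4) = -4*(-2)*(-4) = 8*(-4) = -32)
n(N, c) = c/N
n(2, Q)*F(-81) = -32/2*(-59) = -32*½*(-59) = -16*(-59) = 944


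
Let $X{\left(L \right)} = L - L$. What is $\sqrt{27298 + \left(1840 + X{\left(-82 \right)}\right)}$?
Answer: $\sqrt{29138} \approx 170.7$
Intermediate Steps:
$X{\left(L \right)} = 0$
$\sqrt{27298 + \left(1840 + X{\left(-82 \right)}\right)} = \sqrt{27298 + \left(1840 + 0\right)} = \sqrt{27298 + 1840} = \sqrt{29138}$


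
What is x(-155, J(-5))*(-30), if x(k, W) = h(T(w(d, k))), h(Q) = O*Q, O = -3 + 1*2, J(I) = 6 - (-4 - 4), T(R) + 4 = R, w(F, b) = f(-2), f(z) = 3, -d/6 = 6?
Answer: -30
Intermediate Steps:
d = -36 (d = -6*6 = -36)
w(F, b) = 3
T(R) = -4 + R
J(I) = 14 (J(I) = 6 - 1*(-8) = 6 + 8 = 14)
O = -1 (O = -3 + 2 = -1)
h(Q) = -Q
x(k, W) = 1 (x(k, W) = -(-4 + 3) = -1*(-1) = 1)
x(-155, J(-5))*(-30) = 1*(-30) = -30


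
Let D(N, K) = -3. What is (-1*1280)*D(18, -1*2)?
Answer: 3840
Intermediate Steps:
(-1*1280)*D(18, -1*2) = -1*1280*(-3) = -1280*(-3) = 3840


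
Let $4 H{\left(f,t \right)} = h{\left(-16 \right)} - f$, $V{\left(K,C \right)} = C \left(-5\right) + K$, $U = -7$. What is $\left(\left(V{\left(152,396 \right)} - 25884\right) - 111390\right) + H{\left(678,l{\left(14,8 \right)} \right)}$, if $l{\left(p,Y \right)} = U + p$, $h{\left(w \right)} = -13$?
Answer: $- \frac{557099}{4} \approx -1.3927 \cdot 10^{5}$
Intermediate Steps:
$V{\left(K,C \right)} = K - 5 C$ ($V{\left(K,C \right)} = - 5 C + K = K - 5 C$)
$l{\left(p,Y \right)} = -7 + p$
$H{\left(f,t \right)} = - \frac{13}{4} - \frac{f}{4}$ ($H{\left(f,t \right)} = \frac{-13 - f}{4} = - \frac{13}{4} - \frac{f}{4}$)
$\left(\left(V{\left(152,396 \right)} - 25884\right) - 111390\right) + H{\left(678,l{\left(14,8 \right)} \right)} = \left(\left(\left(152 - 1980\right) - 25884\right) - 111390\right) - \frac{691}{4} = \left(\left(-1828 - 25884\right) - 111390\right) - \frac{691}{4} = \left(-27712 - 111390\right) - \frac{691}{4} = -139102 - \frac{691}{4} = - \frac{557099}{4}$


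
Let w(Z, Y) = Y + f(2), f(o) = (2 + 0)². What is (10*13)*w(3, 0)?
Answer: 520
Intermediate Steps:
f(o) = 4 (f(o) = 2² = 4)
w(Z, Y) = 4 + Y (w(Z, Y) = Y + 4 = 4 + Y)
(10*13)*w(3, 0) = (10*13)*(4 + 0) = 130*4 = 520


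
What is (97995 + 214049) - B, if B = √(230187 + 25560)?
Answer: 312044 - √255747 ≈ 3.1154e+5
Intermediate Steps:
B = √255747 ≈ 505.71
(97995 + 214049) - B = (97995 + 214049) - √255747 = 312044 - √255747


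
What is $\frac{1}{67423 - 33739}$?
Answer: $\frac{1}{33684} \approx 2.9688 \cdot 10^{-5}$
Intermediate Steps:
$\frac{1}{67423 - 33739} = \frac{1}{33684}$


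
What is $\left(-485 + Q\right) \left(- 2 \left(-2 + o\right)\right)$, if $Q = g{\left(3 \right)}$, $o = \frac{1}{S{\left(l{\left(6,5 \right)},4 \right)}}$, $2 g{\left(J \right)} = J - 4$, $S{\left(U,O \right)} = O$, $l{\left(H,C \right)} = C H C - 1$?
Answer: $- \frac{6797}{4} \approx -1699.3$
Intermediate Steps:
$l{\left(H,C \right)} = -1 + H C^{2}$ ($l{\left(H,C \right)} = H C^{2} - 1 = -1 + H C^{2}$)
$g{\left(J \right)} = -2 + \frac{J}{2}$ ($g{\left(J \right)} = \frac{J - 4}{2} = \frac{-4 + J}{2} = -2 + \frac{J}{2}$)
$o = \frac{1}{4} \approx 0.25$
$Q = - \frac{1}{2}$ ($Q = -2 + \frac{1}{2} \cdot 3 = -2 + \frac{3}{2} = - \frac{1}{2} \approx -0.5$)
$\left(-485 + Q\right) \left(- 2 \left(-2 + o\right)\right) = \left(-485 - \frac{1}{2}\right) \left(- 2 \left(-2 + \frac{1}{4}\right)\right) = - \frac{971 \left(\left(-2\right) \left(- \frac{7}{4}\right)\right)}{2} = \left(- \frac{971}{2}\right) \frac{7}{2} = - \frac{6797}{4}$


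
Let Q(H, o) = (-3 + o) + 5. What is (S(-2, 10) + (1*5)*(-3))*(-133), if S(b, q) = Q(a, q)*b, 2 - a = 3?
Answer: 5187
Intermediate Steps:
a = -1 (a = 2 - 1*3 = 2 - 3 = -1)
Q(H, o) = 2 + o
S(b, q) = b*(2 + q) (S(b, q) = (2 + q)*b = b*(2 + q))
(S(-2, 10) + (1*5)*(-3))*(-133) = (-2*(2 + 10) + (1*5)*(-3))*(-133) = (-2*12 + 5*(-3))*(-133) = (-24 - 15)*(-133) = -39*(-133) = 5187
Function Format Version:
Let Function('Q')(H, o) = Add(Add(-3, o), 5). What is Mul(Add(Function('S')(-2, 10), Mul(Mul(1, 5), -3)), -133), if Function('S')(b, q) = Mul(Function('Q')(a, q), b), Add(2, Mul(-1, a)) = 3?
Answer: 5187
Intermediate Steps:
a = -1 (a = Add(2, Mul(-1, 3)) = Add(2, -3) = -1)
Function('Q')(H, o) = Add(2, o)
Function('S')(b, q) = Mul(b, Add(2, q)) (Function('S')(b, q) = Mul(Add(2, q), b) = Mul(b, Add(2, q)))
Mul(Add(Function('S')(-2, 10), Mul(Mul(1, 5), -3)), -133) = Mul(Add(Mul(-2, Add(2, 10)), Mul(Mul(1, 5), -3)), -133) = Mul(Add(Mul(-2, 12), Mul(5, -3)), -133) = Mul(Add(-24, -15), -133) = Mul(-39, -133) = 5187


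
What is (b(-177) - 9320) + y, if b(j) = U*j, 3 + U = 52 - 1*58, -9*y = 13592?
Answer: -83135/9 ≈ -9237.2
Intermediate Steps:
y = -13592/9 (y = -1/9*13592 = -13592/9 ≈ -1510.2)
U = -9 (U = -3 + (52 - 1*58) = -3 + (52 - 58) = -3 - 6 = -9)
b(j) = -9*j
(b(-177) - 9320) + y = (-9*(-177) - 9320) - 13592/9 = (1593 - 9320) - 13592/9 = -7727 - 13592/9 = -83135/9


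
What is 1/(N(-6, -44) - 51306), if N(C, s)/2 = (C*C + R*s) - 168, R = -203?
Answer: -1/33706 ≈ -2.9668e-5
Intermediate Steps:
N(C, s) = -336 - 406*s + 2*C**2 (N(C, s) = 2*((C*C - 203*s) - 168) = 2*((C**2 - 203*s) - 168) = 2*(-168 + C**2 - 203*s) = -336 - 406*s + 2*C**2)
1/(N(-6, -44) - 51306) = 1/((-336 - 406*(-44) + 2*(-6)**2) - 51306) = 1/((-336 + 17864 + 2*36) - 51306) = 1/((-336 + 17864 + 72) - 51306) = 1/(17600 - 51306) = 1/(-33706) = -1/33706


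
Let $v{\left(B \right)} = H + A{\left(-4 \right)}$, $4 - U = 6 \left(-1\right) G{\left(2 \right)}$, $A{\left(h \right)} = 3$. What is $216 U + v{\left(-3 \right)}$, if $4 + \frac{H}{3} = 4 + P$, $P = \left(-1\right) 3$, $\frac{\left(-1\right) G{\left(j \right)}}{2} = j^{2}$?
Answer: $-9510$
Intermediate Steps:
$G{\left(j \right)} = - 2 j^{2}$
$P = -3$
$U = -44$ ($U = 4 - 6 \left(-1\right) \left(- 2 \cdot 2^{2}\right) = 4 - - 6 \left(\left(-2\right) 4\right) = 4 - \left(-6\right) \left(-8\right) = 4 - 48 = -44$)
$H = -9$ ($H = -12 + 3 \left(4 - 3\right) = -12 + 3 \cdot 1 = -12 + 3 = -9$)
$v{\left(B \right)} = -6$ ($v{\left(B \right)} = -9 + 3 = -6$)
$216 U + v{\left(-3 \right)} = 216 \left(-44\right) - 6 = -9504 - 6 = -9510$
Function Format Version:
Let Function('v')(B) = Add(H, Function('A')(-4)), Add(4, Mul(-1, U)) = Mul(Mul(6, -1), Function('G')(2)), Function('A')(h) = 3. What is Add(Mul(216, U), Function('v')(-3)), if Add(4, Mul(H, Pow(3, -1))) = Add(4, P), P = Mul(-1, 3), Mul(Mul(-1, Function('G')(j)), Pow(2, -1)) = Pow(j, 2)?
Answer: -9510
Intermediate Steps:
Function('G')(j) = Mul(-2, Pow(j, 2))
P = -3
U = -44 (U = Add(4, Mul(-1, Mul(Mul(6, -1), Mul(-2, Pow(2, 2))))) = Add(4, Mul(-1, Mul(-6, Mul(-2, 4)))) = Add(4, Mul(-1, Mul(-6, -8))) = Add(4, Mul(-1, 48)) = Add(4, -48) = -44)
H = -9 (H = Add(-12, Mul(3, Add(4, -3))) = Add(-12, Mul(3, 1)) = Add(-12, 3) = -9)
Function('v')(B) = -6 (Function('v')(B) = Add(-9, 3) = -6)
Add(Mul(216, U), Function('v')(-3)) = Add(Mul(216, -44), -6) = Add(-9504, -6) = -9510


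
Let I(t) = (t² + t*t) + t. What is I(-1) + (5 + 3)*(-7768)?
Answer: -62143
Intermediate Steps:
I(t) = t + 2*t² (I(t) = (t² + t²) + t = 2*t² + t = t + 2*t²)
I(-1) + (5 + 3)*(-7768) = -(1 + 2*(-1)) + (5 + 3)*(-7768) = -(1 - 2) + 8*(-7768) = -1*(-1) - 62144 = 1 - 62144 = -62143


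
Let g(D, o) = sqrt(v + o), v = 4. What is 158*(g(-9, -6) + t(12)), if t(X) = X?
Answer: 1896 + 158*I*sqrt(2) ≈ 1896.0 + 223.45*I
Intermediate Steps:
g(D, o) = sqrt(4 + o)
158*(g(-9, -6) + t(12)) = 158*(sqrt(4 - 6) + 12) = 158*(sqrt(-2) + 12) = 158*(I*sqrt(2) + 12) = 158*(12 + I*sqrt(2)) = 1896 + 158*I*sqrt(2)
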